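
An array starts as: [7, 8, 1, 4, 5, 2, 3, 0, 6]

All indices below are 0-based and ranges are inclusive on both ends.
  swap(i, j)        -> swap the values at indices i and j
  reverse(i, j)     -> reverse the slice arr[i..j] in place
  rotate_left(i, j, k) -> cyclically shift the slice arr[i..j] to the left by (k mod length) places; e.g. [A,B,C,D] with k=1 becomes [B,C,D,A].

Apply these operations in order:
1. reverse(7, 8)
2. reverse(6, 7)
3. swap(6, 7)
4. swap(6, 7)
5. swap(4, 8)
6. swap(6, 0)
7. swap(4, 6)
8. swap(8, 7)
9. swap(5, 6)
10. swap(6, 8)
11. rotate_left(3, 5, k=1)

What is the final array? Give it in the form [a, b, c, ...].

After 1 (reverse(7, 8)): [7, 8, 1, 4, 5, 2, 3, 6, 0]
After 2 (reverse(6, 7)): [7, 8, 1, 4, 5, 2, 6, 3, 0]
After 3 (swap(6, 7)): [7, 8, 1, 4, 5, 2, 3, 6, 0]
After 4 (swap(6, 7)): [7, 8, 1, 4, 5, 2, 6, 3, 0]
After 5 (swap(4, 8)): [7, 8, 1, 4, 0, 2, 6, 3, 5]
After 6 (swap(6, 0)): [6, 8, 1, 4, 0, 2, 7, 3, 5]
After 7 (swap(4, 6)): [6, 8, 1, 4, 7, 2, 0, 3, 5]
After 8 (swap(8, 7)): [6, 8, 1, 4, 7, 2, 0, 5, 3]
After 9 (swap(5, 6)): [6, 8, 1, 4, 7, 0, 2, 5, 3]
After 10 (swap(6, 8)): [6, 8, 1, 4, 7, 0, 3, 5, 2]
After 11 (rotate_left(3, 5, k=1)): [6, 8, 1, 7, 0, 4, 3, 5, 2]

Answer: [6, 8, 1, 7, 0, 4, 3, 5, 2]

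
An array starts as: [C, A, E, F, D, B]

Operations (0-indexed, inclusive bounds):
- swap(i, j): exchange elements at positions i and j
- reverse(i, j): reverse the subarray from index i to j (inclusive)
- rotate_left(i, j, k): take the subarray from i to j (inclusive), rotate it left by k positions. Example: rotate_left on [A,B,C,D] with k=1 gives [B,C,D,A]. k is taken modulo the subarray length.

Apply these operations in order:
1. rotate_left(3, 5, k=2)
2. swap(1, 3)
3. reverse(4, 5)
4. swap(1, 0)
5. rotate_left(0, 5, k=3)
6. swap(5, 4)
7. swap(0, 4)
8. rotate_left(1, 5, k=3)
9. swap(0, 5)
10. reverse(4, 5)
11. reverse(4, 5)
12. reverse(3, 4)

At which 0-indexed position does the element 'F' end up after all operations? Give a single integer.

After 1 (rotate_left(3, 5, k=2)): [C, A, E, B, F, D]
After 2 (swap(1, 3)): [C, B, E, A, F, D]
After 3 (reverse(4, 5)): [C, B, E, A, D, F]
After 4 (swap(1, 0)): [B, C, E, A, D, F]
After 5 (rotate_left(0, 5, k=3)): [A, D, F, B, C, E]
After 6 (swap(5, 4)): [A, D, F, B, E, C]
After 7 (swap(0, 4)): [E, D, F, B, A, C]
After 8 (rotate_left(1, 5, k=3)): [E, A, C, D, F, B]
After 9 (swap(0, 5)): [B, A, C, D, F, E]
After 10 (reverse(4, 5)): [B, A, C, D, E, F]
After 11 (reverse(4, 5)): [B, A, C, D, F, E]
After 12 (reverse(3, 4)): [B, A, C, F, D, E]

Answer: 3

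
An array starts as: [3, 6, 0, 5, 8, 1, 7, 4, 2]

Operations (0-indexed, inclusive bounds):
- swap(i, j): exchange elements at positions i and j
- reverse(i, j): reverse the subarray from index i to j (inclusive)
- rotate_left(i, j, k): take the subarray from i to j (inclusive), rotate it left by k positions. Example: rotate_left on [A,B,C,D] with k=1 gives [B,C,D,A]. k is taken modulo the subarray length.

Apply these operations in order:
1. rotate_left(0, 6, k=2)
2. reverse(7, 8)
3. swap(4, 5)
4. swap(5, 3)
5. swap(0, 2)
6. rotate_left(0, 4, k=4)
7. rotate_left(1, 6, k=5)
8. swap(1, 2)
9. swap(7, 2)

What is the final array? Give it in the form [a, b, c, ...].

After 1 (rotate_left(0, 6, k=2)): [0, 5, 8, 1, 7, 3, 6, 4, 2]
After 2 (reverse(7, 8)): [0, 5, 8, 1, 7, 3, 6, 2, 4]
After 3 (swap(4, 5)): [0, 5, 8, 1, 3, 7, 6, 2, 4]
After 4 (swap(5, 3)): [0, 5, 8, 7, 3, 1, 6, 2, 4]
After 5 (swap(0, 2)): [8, 5, 0, 7, 3, 1, 6, 2, 4]
After 6 (rotate_left(0, 4, k=4)): [3, 8, 5, 0, 7, 1, 6, 2, 4]
After 7 (rotate_left(1, 6, k=5)): [3, 6, 8, 5, 0, 7, 1, 2, 4]
After 8 (swap(1, 2)): [3, 8, 6, 5, 0, 7, 1, 2, 4]
After 9 (swap(7, 2)): [3, 8, 2, 5, 0, 7, 1, 6, 4]

Answer: [3, 8, 2, 5, 0, 7, 1, 6, 4]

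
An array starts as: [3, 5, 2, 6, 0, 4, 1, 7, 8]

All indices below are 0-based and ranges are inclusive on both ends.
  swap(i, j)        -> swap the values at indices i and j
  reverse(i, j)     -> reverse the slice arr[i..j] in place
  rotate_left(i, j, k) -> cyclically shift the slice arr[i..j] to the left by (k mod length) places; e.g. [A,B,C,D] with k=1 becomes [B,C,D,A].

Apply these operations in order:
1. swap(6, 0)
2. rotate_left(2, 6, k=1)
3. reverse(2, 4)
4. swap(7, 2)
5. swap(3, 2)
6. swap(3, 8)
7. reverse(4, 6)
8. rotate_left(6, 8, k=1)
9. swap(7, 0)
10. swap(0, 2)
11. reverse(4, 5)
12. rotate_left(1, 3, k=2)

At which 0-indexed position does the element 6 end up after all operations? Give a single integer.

Answer: 8

Derivation:
After 1 (swap(6, 0)): [1, 5, 2, 6, 0, 4, 3, 7, 8]
After 2 (rotate_left(2, 6, k=1)): [1, 5, 6, 0, 4, 3, 2, 7, 8]
After 3 (reverse(2, 4)): [1, 5, 4, 0, 6, 3, 2, 7, 8]
After 4 (swap(7, 2)): [1, 5, 7, 0, 6, 3, 2, 4, 8]
After 5 (swap(3, 2)): [1, 5, 0, 7, 6, 3, 2, 4, 8]
After 6 (swap(3, 8)): [1, 5, 0, 8, 6, 3, 2, 4, 7]
After 7 (reverse(4, 6)): [1, 5, 0, 8, 2, 3, 6, 4, 7]
After 8 (rotate_left(6, 8, k=1)): [1, 5, 0, 8, 2, 3, 4, 7, 6]
After 9 (swap(7, 0)): [7, 5, 0, 8, 2, 3, 4, 1, 6]
After 10 (swap(0, 2)): [0, 5, 7, 8, 2, 3, 4, 1, 6]
After 11 (reverse(4, 5)): [0, 5, 7, 8, 3, 2, 4, 1, 6]
After 12 (rotate_left(1, 3, k=2)): [0, 8, 5, 7, 3, 2, 4, 1, 6]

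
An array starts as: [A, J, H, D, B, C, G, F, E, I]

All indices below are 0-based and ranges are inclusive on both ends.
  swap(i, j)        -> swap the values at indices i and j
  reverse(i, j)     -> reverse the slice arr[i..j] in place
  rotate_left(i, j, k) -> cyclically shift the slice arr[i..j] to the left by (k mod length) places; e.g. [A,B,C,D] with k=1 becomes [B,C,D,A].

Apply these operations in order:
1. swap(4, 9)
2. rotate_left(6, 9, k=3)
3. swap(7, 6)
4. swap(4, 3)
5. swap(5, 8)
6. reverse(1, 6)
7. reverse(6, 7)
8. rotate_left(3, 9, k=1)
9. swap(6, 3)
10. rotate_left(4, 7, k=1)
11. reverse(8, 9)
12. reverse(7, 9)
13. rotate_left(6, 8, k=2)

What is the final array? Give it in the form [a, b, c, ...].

After 1 (swap(4, 9)): [A, J, H, D, I, C, G, F, E, B]
After 2 (rotate_left(6, 9, k=3)): [A, J, H, D, I, C, B, G, F, E]
After 3 (swap(7, 6)): [A, J, H, D, I, C, G, B, F, E]
After 4 (swap(4, 3)): [A, J, H, I, D, C, G, B, F, E]
After 5 (swap(5, 8)): [A, J, H, I, D, F, G, B, C, E]
After 6 (reverse(1, 6)): [A, G, F, D, I, H, J, B, C, E]
After 7 (reverse(6, 7)): [A, G, F, D, I, H, B, J, C, E]
After 8 (rotate_left(3, 9, k=1)): [A, G, F, I, H, B, J, C, E, D]
After 9 (swap(6, 3)): [A, G, F, J, H, B, I, C, E, D]
After 10 (rotate_left(4, 7, k=1)): [A, G, F, J, B, I, C, H, E, D]
After 11 (reverse(8, 9)): [A, G, F, J, B, I, C, H, D, E]
After 12 (reverse(7, 9)): [A, G, F, J, B, I, C, E, D, H]
After 13 (rotate_left(6, 8, k=2)): [A, G, F, J, B, I, D, C, E, H]

Answer: [A, G, F, J, B, I, D, C, E, H]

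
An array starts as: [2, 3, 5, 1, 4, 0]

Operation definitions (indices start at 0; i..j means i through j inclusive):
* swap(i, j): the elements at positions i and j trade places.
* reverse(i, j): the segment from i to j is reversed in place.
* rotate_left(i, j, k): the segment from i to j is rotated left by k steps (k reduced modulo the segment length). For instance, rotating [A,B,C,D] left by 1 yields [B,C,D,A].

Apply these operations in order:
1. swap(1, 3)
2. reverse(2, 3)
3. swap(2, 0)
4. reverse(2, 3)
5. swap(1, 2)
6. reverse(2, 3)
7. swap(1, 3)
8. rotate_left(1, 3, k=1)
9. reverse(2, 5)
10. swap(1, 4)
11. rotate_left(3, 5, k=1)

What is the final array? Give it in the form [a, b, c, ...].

After 1 (swap(1, 3)): [2, 1, 5, 3, 4, 0]
After 2 (reverse(2, 3)): [2, 1, 3, 5, 4, 0]
After 3 (swap(2, 0)): [3, 1, 2, 5, 4, 0]
After 4 (reverse(2, 3)): [3, 1, 5, 2, 4, 0]
After 5 (swap(1, 2)): [3, 5, 1, 2, 4, 0]
After 6 (reverse(2, 3)): [3, 5, 2, 1, 4, 0]
After 7 (swap(1, 3)): [3, 1, 2, 5, 4, 0]
After 8 (rotate_left(1, 3, k=1)): [3, 2, 5, 1, 4, 0]
After 9 (reverse(2, 5)): [3, 2, 0, 4, 1, 5]
After 10 (swap(1, 4)): [3, 1, 0, 4, 2, 5]
After 11 (rotate_left(3, 5, k=1)): [3, 1, 0, 2, 5, 4]

Answer: [3, 1, 0, 2, 5, 4]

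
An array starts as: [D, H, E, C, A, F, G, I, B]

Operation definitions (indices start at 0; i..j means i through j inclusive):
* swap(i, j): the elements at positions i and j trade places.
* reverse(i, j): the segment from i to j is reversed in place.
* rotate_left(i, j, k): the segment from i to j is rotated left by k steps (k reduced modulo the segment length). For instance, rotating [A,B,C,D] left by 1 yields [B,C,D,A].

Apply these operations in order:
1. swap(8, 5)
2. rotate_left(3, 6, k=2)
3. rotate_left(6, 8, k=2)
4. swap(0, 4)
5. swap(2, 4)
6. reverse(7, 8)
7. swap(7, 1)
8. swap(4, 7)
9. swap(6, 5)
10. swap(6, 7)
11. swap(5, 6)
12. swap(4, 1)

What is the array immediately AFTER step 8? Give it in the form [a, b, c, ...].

Answer: [G, I, D, B, H, C, F, E, A]

Derivation:
After 1 (swap(8, 5)): [D, H, E, C, A, B, G, I, F]
After 2 (rotate_left(3, 6, k=2)): [D, H, E, B, G, C, A, I, F]
After 3 (rotate_left(6, 8, k=2)): [D, H, E, B, G, C, F, A, I]
After 4 (swap(0, 4)): [G, H, E, B, D, C, F, A, I]
After 5 (swap(2, 4)): [G, H, D, B, E, C, F, A, I]
After 6 (reverse(7, 8)): [G, H, D, B, E, C, F, I, A]
After 7 (swap(7, 1)): [G, I, D, B, E, C, F, H, A]
After 8 (swap(4, 7)): [G, I, D, B, H, C, F, E, A]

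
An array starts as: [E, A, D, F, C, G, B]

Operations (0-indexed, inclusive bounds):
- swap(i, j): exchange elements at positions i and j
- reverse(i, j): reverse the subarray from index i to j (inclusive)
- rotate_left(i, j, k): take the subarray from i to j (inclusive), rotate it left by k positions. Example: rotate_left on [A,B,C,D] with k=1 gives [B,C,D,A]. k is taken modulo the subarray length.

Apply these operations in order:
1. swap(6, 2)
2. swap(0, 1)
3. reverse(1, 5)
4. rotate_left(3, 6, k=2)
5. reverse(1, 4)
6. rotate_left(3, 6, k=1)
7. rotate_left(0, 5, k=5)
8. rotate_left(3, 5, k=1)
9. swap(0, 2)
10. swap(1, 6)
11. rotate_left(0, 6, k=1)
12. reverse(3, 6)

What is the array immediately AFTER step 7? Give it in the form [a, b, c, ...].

Answer: [B, A, D, E, G, F, C]

Derivation:
After 1 (swap(6, 2)): [E, A, B, F, C, G, D]
After 2 (swap(0, 1)): [A, E, B, F, C, G, D]
After 3 (reverse(1, 5)): [A, G, C, F, B, E, D]
After 4 (rotate_left(3, 6, k=2)): [A, G, C, E, D, F, B]
After 5 (reverse(1, 4)): [A, D, E, C, G, F, B]
After 6 (rotate_left(3, 6, k=1)): [A, D, E, G, F, B, C]
After 7 (rotate_left(0, 5, k=5)): [B, A, D, E, G, F, C]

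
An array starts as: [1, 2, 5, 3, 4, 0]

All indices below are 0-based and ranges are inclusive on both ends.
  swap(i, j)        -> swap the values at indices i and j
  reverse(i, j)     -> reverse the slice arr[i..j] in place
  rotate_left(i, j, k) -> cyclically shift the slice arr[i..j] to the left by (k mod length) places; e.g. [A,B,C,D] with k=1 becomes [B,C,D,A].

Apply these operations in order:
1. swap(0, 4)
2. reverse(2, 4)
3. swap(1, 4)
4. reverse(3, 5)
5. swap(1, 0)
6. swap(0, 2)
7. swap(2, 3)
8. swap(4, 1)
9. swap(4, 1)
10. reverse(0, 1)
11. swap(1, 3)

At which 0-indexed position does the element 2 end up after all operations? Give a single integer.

Answer: 4

Derivation:
After 1 (swap(0, 4)): [4, 2, 5, 3, 1, 0]
After 2 (reverse(2, 4)): [4, 2, 1, 3, 5, 0]
After 3 (swap(1, 4)): [4, 5, 1, 3, 2, 0]
After 4 (reverse(3, 5)): [4, 5, 1, 0, 2, 3]
After 5 (swap(1, 0)): [5, 4, 1, 0, 2, 3]
After 6 (swap(0, 2)): [1, 4, 5, 0, 2, 3]
After 7 (swap(2, 3)): [1, 4, 0, 5, 2, 3]
After 8 (swap(4, 1)): [1, 2, 0, 5, 4, 3]
After 9 (swap(4, 1)): [1, 4, 0, 5, 2, 3]
After 10 (reverse(0, 1)): [4, 1, 0, 5, 2, 3]
After 11 (swap(1, 3)): [4, 5, 0, 1, 2, 3]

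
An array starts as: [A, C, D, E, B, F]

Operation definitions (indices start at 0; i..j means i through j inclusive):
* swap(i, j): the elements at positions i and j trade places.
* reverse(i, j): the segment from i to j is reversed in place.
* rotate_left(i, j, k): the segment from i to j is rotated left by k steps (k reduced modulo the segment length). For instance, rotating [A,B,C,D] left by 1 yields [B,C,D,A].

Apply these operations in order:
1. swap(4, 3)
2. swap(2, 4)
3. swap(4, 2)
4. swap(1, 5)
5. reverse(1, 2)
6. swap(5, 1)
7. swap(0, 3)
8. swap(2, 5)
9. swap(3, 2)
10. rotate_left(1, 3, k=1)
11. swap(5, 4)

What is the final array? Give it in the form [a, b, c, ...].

After 1 (swap(4, 3)): [A, C, D, B, E, F]
After 2 (swap(2, 4)): [A, C, E, B, D, F]
After 3 (swap(4, 2)): [A, C, D, B, E, F]
After 4 (swap(1, 5)): [A, F, D, B, E, C]
After 5 (reverse(1, 2)): [A, D, F, B, E, C]
After 6 (swap(5, 1)): [A, C, F, B, E, D]
After 7 (swap(0, 3)): [B, C, F, A, E, D]
After 8 (swap(2, 5)): [B, C, D, A, E, F]
After 9 (swap(3, 2)): [B, C, A, D, E, F]
After 10 (rotate_left(1, 3, k=1)): [B, A, D, C, E, F]
After 11 (swap(5, 4)): [B, A, D, C, F, E]

Answer: [B, A, D, C, F, E]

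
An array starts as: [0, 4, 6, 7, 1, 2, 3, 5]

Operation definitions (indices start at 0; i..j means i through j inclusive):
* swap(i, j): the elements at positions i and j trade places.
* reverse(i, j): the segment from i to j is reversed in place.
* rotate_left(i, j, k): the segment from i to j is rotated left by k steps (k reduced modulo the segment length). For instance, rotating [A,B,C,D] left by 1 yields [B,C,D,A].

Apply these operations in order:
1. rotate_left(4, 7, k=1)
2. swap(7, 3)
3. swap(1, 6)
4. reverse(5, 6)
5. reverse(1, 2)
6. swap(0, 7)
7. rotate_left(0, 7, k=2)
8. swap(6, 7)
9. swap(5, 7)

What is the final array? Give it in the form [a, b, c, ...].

After 1 (rotate_left(4, 7, k=1)): [0, 4, 6, 7, 2, 3, 5, 1]
After 2 (swap(7, 3)): [0, 4, 6, 1, 2, 3, 5, 7]
After 3 (swap(1, 6)): [0, 5, 6, 1, 2, 3, 4, 7]
After 4 (reverse(5, 6)): [0, 5, 6, 1, 2, 4, 3, 7]
After 5 (reverse(1, 2)): [0, 6, 5, 1, 2, 4, 3, 7]
After 6 (swap(0, 7)): [7, 6, 5, 1, 2, 4, 3, 0]
After 7 (rotate_left(0, 7, k=2)): [5, 1, 2, 4, 3, 0, 7, 6]
After 8 (swap(6, 7)): [5, 1, 2, 4, 3, 0, 6, 7]
After 9 (swap(5, 7)): [5, 1, 2, 4, 3, 7, 6, 0]

Answer: [5, 1, 2, 4, 3, 7, 6, 0]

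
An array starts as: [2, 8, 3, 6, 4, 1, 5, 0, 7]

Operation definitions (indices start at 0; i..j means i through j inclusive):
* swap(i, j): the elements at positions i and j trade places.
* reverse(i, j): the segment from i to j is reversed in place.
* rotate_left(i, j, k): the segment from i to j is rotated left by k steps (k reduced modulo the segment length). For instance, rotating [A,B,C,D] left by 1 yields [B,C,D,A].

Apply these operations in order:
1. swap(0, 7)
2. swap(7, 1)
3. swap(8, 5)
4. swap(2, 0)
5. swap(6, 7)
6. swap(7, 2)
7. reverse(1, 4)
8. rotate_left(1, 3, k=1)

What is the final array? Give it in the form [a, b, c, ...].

After 1 (swap(0, 7)): [0, 8, 3, 6, 4, 1, 5, 2, 7]
After 2 (swap(7, 1)): [0, 2, 3, 6, 4, 1, 5, 8, 7]
After 3 (swap(8, 5)): [0, 2, 3, 6, 4, 7, 5, 8, 1]
After 4 (swap(2, 0)): [3, 2, 0, 6, 4, 7, 5, 8, 1]
After 5 (swap(6, 7)): [3, 2, 0, 6, 4, 7, 8, 5, 1]
After 6 (swap(7, 2)): [3, 2, 5, 6, 4, 7, 8, 0, 1]
After 7 (reverse(1, 4)): [3, 4, 6, 5, 2, 7, 8, 0, 1]
After 8 (rotate_left(1, 3, k=1)): [3, 6, 5, 4, 2, 7, 8, 0, 1]

Answer: [3, 6, 5, 4, 2, 7, 8, 0, 1]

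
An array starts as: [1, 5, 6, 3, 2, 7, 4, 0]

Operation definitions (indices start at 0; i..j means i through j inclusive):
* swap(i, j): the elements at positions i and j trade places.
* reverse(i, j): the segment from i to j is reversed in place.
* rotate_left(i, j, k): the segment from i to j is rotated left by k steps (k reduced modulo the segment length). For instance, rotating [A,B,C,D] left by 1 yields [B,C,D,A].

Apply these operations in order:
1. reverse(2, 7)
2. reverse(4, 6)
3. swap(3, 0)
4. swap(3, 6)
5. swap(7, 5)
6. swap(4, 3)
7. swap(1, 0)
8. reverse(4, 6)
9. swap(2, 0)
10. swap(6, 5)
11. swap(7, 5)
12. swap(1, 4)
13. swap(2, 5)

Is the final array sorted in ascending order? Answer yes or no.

After 1 (reverse(2, 7)): [1, 5, 0, 4, 7, 2, 3, 6]
After 2 (reverse(4, 6)): [1, 5, 0, 4, 3, 2, 7, 6]
After 3 (swap(3, 0)): [4, 5, 0, 1, 3, 2, 7, 6]
After 4 (swap(3, 6)): [4, 5, 0, 7, 3, 2, 1, 6]
After 5 (swap(7, 5)): [4, 5, 0, 7, 3, 6, 1, 2]
After 6 (swap(4, 3)): [4, 5, 0, 3, 7, 6, 1, 2]
After 7 (swap(1, 0)): [5, 4, 0, 3, 7, 6, 1, 2]
After 8 (reverse(4, 6)): [5, 4, 0, 3, 1, 6, 7, 2]
After 9 (swap(2, 0)): [0, 4, 5, 3, 1, 6, 7, 2]
After 10 (swap(6, 5)): [0, 4, 5, 3, 1, 7, 6, 2]
After 11 (swap(7, 5)): [0, 4, 5, 3, 1, 2, 6, 7]
After 12 (swap(1, 4)): [0, 1, 5, 3, 4, 2, 6, 7]
After 13 (swap(2, 5)): [0, 1, 2, 3, 4, 5, 6, 7]

Answer: yes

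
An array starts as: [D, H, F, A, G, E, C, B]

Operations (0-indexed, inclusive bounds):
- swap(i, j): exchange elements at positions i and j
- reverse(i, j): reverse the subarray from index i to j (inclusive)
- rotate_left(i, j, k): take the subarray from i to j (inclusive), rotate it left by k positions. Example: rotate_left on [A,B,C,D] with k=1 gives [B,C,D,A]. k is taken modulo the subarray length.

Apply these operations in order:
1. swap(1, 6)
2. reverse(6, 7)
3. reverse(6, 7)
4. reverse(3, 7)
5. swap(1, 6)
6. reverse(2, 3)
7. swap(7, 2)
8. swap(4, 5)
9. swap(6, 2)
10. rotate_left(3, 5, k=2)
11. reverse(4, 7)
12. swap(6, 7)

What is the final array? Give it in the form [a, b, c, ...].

Answer: [D, G, C, H, B, A, F, E]

Derivation:
After 1 (swap(1, 6)): [D, C, F, A, G, E, H, B]
After 2 (reverse(6, 7)): [D, C, F, A, G, E, B, H]
After 3 (reverse(6, 7)): [D, C, F, A, G, E, H, B]
After 4 (reverse(3, 7)): [D, C, F, B, H, E, G, A]
After 5 (swap(1, 6)): [D, G, F, B, H, E, C, A]
After 6 (reverse(2, 3)): [D, G, B, F, H, E, C, A]
After 7 (swap(7, 2)): [D, G, A, F, H, E, C, B]
After 8 (swap(4, 5)): [D, G, A, F, E, H, C, B]
After 9 (swap(6, 2)): [D, G, C, F, E, H, A, B]
After 10 (rotate_left(3, 5, k=2)): [D, G, C, H, F, E, A, B]
After 11 (reverse(4, 7)): [D, G, C, H, B, A, E, F]
After 12 (swap(6, 7)): [D, G, C, H, B, A, F, E]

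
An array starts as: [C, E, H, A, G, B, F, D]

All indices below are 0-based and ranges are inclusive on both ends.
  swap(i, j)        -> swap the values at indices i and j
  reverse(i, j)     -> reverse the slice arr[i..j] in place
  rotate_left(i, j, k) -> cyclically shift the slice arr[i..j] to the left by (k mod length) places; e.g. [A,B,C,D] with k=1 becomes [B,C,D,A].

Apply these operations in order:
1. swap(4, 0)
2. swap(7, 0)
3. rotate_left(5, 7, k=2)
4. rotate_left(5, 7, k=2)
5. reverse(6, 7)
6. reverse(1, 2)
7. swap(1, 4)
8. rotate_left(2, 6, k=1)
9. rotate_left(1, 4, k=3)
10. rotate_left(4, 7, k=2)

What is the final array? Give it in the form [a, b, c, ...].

Answer: [D, F, C, A, E, G, H, B]

Derivation:
After 1 (swap(4, 0)): [G, E, H, A, C, B, F, D]
After 2 (swap(7, 0)): [D, E, H, A, C, B, F, G]
After 3 (rotate_left(5, 7, k=2)): [D, E, H, A, C, G, B, F]
After 4 (rotate_left(5, 7, k=2)): [D, E, H, A, C, F, G, B]
After 5 (reverse(6, 7)): [D, E, H, A, C, F, B, G]
After 6 (reverse(1, 2)): [D, H, E, A, C, F, B, G]
After 7 (swap(1, 4)): [D, C, E, A, H, F, B, G]
After 8 (rotate_left(2, 6, k=1)): [D, C, A, H, F, B, E, G]
After 9 (rotate_left(1, 4, k=3)): [D, F, C, A, H, B, E, G]
After 10 (rotate_left(4, 7, k=2)): [D, F, C, A, E, G, H, B]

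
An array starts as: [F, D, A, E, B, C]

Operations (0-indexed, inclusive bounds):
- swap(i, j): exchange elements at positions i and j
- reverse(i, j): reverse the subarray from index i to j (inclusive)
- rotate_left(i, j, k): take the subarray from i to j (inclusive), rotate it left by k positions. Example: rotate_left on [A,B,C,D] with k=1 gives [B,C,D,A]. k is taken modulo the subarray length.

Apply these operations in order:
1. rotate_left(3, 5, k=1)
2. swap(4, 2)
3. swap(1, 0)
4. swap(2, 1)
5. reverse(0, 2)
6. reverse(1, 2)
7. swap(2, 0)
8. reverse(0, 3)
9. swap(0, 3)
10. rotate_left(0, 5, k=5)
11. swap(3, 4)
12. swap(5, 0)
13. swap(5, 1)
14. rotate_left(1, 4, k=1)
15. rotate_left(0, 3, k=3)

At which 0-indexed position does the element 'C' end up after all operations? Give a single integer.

After 1 (rotate_left(3, 5, k=1)): [F, D, A, B, C, E]
After 2 (swap(4, 2)): [F, D, C, B, A, E]
After 3 (swap(1, 0)): [D, F, C, B, A, E]
After 4 (swap(2, 1)): [D, C, F, B, A, E]
After 5 (reverse(0, 2)): [F, C, D, B, A, E]
After 6 (reverse(1, 2)): [F, D, C, B, A, E]
After 7 (swap(2, 0)): [C, D, F, B, A, E]
After 8 (reverse(0, 3)): [B, F, D, C, A, E]
After 9 (swap(0, 3)): [C, F, D, B, A, E]
After 10 (rotate_left(0, 5, k=5)): [E, C, F, D, B, A]
After 11 (swap(3, 4)): [E, C, F, B, D, A]
After 12 (swap(5, 0)): [A, C, F, B, D, E]
After 13 (swap(5, 1)): [A, E, F, B, D, C]
After 14 (rotate_left(1, 4, k=1)): [A, F, B, D, E, C]
After 15 (rotate_left(0, 3, k=3)): [D, A, F, B, E, C]

Answer: 5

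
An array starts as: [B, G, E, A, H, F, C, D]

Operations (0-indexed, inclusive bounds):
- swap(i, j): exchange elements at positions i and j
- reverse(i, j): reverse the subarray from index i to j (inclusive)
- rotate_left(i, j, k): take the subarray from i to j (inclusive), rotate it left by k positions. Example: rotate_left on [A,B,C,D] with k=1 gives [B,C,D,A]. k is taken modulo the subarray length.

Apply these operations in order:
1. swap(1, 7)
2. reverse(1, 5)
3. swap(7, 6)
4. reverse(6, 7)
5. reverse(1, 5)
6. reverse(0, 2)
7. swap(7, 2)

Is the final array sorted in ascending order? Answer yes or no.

Answer: no

Derivation:
After 1 (swap(1, 7)): [B, D, E, A, H, F, C, G]
After 2 (reverse(1, 5)): [B, F, H, A, E, D, C, G]
After 3 (swap(7, 6)): [B, F, H, A, E, D, G, C]
After 4 (reverse(6, 7)): [B, F, H, A, E, D, C, G]
After 5 (reverse(1, 5)): [B, D, E, A, H, F, C, G]
After 6 (reverse(0, 2)): [E, D, B, A, H, F, C, G]
After 7 (swap(7, 2)): [E, D, G, A, H, F, C, B]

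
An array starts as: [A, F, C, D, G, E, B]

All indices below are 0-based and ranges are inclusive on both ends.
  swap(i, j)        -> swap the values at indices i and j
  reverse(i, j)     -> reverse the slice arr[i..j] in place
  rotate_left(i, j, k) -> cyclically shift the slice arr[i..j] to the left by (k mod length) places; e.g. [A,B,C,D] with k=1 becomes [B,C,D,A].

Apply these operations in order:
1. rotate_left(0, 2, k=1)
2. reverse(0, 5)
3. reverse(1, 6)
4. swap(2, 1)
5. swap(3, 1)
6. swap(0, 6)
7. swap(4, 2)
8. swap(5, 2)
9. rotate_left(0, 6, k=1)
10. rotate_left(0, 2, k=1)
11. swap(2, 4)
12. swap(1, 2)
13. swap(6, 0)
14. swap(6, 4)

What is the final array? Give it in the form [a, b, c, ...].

After 1 (rotate_left(0, 2, k=1)): [F, C, A, D, G, E, B]
After 2 (reverse(0, 5)): [E, G, D, A, C, F, B]
After 3 (reverse(1, 6)): [E, B, F, C, A, D, G]
After 4 (swap(2, 1)): [E, F, B, C, A, D, G]
After 5 (swap(3, 1)): [E, C, B, F, A, D, G]
After 6 (swap(0, 6)): [G, C, B, F, A, D, E]
After 7 (swap(4, 2)): [G, C, A, F, B, D, E]
After 8 (swap(5, 2)): [G, C, D, F, B, A, E]
After 9 (rotate_left(0, 6, k=1)): [C, D, F, B, A, E, G]
After 10 (rotate_left(0, 2, k=1)): [D, F, C, B, A, E, G]
After 11 (swap(2, 4)): [D, F, A, B, C, E, G]
After 12 (swap(1, 2)): [D, A, F, B, C, E, G]
After 13 (swap(6, 0)): [G, A, F, B, C, E, D]
After 14 (swap(6, 4)): [G, A, F, B, D, E, C]

Answer: [G, A, F, B, D, E, C]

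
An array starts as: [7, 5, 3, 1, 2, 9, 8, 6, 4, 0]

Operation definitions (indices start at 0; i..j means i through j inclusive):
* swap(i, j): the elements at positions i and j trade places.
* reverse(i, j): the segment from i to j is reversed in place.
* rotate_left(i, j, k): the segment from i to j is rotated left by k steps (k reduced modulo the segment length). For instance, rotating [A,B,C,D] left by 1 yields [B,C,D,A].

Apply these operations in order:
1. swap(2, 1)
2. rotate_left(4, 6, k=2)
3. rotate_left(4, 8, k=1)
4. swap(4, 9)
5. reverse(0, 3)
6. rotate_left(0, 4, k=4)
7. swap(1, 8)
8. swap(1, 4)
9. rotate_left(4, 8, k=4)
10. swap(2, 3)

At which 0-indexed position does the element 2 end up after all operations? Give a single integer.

After 1 (swap(2, 1)): [7, 3, 5, 1, 2, 9, 8, 6, 4, 0]
After 2 (rotate_left(4, 6, k=2)): [7, 3, 5, 1, 8, 2, 9, 6, 4, 0]
After 3 (rotate_left(4, 8, k=1)): [7, 3, 5, 1, 2, 9, 6, 4, 8, 0]
After 4 (swap(4, 9)): [7, 3, 5, 1, 0, 9, 6, 4, 8, 2]
After 5 (reverse(0, 3)): [1, 5, 3, 7, 0, 9, 6, 4, 8, 2]
After 6 (rotate_left(0, 4, k=4)): [0, 1, 5, 3, 7, 9, 6, 4, 8, 2]
After 7 (swap(1, 8)): [0, 8, 5, 3, 7, 9, 6, 4, 1, 2]
After 8 (swap(1, 4)): [0, 7, 5, 3, 8, 9, 6, 4, 1, 2]
After 9 (rotate_left(4, 8, k=4)): [0, 7, 5, 3, 1, 8, 9, 6, 4, 2]
After 10 (swap(2, 3)): [0, 7, 3, 5, 1, 8, 9, 6, 4, 2]

Answer: 9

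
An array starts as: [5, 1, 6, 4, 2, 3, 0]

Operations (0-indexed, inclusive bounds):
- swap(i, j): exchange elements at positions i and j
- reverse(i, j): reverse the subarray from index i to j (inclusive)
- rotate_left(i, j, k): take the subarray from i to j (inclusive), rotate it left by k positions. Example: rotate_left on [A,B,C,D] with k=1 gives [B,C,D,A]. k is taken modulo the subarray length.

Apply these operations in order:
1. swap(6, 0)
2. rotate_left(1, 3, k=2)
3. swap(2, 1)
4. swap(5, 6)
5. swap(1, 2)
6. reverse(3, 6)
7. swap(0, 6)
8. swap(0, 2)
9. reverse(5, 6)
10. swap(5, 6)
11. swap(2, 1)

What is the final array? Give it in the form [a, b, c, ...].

Answer: [1, 6, 4, 3, 5, 2, 0]

Derivation:
After 1 (swap(6, 0)): [0, 1, 6, 4, 2, 3, 5]
After 2 (rotate_left(1, 3, k=2)): [0, 4, 1, 6, 2, 3, 5]
After 3 (swap(2, 1)): [0, 1, 4, 6, 2, 3, 5]
After 4 (swap(5, 6)): [0, 1, 4, 6, 2, 5, 3]
After 5 (swap(1, 2)): [0, 4, 1, 6, 2, 5, 3]
After 6 (reverse(3, 6)): [0, 4, 1, 3, 5, 2, 6]
After 7 (swap(0, 6)): [6, 4, 1, 3, 5, 2, 0]
After 8 (swap(0, 2)): [1, 4, 6, 3, 5, 2, 0]
After 9 (reverse(5, 6)): [1, 4, 6, 3, 5, 0, 2]
After 10 (swap(5, 6)): [1, 4, 6, 3, 5, 2, 0]
After 11 (swap(2, 1)): [1, 6, 4, 3, 5, 2, 0]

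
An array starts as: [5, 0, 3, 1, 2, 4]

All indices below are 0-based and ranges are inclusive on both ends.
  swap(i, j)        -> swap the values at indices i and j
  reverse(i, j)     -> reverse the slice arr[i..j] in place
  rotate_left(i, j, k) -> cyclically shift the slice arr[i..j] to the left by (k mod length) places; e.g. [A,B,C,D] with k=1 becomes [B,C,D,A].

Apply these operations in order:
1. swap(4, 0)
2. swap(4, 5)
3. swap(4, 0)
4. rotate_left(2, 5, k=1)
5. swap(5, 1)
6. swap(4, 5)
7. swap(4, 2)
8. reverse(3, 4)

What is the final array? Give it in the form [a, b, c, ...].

After 1 (swap(4, 0)): [2, 0, 3, 1, 5, 4]
After 2 (swap(4, 5)): [2, 0, 3, 1, 4, 5]
After 3 (swap(4, 0)): [4, 0, 3, 1, 2, 5]
After 4 (rotate_left(2, 5, k=1)): [4, 0, 1, 2, 5, 3]
After 5 (swap(5, 1)): [4, 3, 1, 2, 5, 0]
After 6 (swap(4, 5)): [4, 3, 1, 2, 0, 5]
After 7 (swap(4, 2)): [4, 3, 0, 2, 1, 5]
After 8 (reverse(3, 4)): [4, 3, 0, 1, 2, 5]

Answer: [4, 3, 0, 1, 2, 5]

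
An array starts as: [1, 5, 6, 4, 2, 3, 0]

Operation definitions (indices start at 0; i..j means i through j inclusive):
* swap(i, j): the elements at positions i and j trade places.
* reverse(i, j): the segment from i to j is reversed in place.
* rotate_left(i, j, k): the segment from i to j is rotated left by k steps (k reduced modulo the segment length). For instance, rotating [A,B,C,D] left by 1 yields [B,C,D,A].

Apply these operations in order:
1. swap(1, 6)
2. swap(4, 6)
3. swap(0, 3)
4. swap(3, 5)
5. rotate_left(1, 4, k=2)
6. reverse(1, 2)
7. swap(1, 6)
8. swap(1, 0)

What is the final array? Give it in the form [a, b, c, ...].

Answer: [2, 4, 3, 0, 6, 1, 5]

Derivation:
After 1 (swap(1, 6)): [1, 0, 6, 4, 2, 3, 5]
After 2 (swap(4, 6)): [1, 0, 6, 4, 5, 3, 2]
After 3 (swap(0, 3)): [4, 0, 6, 1, 5, 3, 2]
After 4 (swap(3, 5)): [4, 0, 6, 3, 5, 1, 2]
After 5 (rotate_left(1, 4, k=2)): [4, 3, 5, 0, 6, 1, 2]
After 6 (reverse(1, 2)): [4, 5, 3, 0, 6, 1, 2]
After 7 (swap(1, 6)): [4, 2, 3, 0, 6, 1, 5]
After 8 (swap(1, 0)): [2, 4, 3, 0, 6, 1, 5]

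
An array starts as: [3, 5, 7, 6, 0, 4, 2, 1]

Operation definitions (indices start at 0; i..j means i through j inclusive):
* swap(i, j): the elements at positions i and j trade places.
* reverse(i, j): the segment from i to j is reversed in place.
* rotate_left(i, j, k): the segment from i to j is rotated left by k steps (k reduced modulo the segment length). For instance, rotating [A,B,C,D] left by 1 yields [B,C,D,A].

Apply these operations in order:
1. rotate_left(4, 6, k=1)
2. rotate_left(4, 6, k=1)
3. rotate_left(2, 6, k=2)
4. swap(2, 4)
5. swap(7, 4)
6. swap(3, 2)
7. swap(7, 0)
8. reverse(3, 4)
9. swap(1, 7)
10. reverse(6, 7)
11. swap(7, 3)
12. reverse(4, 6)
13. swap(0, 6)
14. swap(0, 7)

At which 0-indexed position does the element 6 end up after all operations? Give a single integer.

Answer: 3

Derivation:
After 1 (rotate_left(4, 6, k=1)): [3, 5, 7, 6, 4, 2, 0, 1]
After 2 (rotate_left(4, 6, k=1)): [3, 5, 7, 6, 2, 0, 4, 1]
After 3 (rotate_left(2, 6, k=2)): [3, 5, 2, 0, 4, 7, 6, 1]
After 4 (swap(2, 4)): [3, 5, 4, 0, 2, 7, 6, 1]
After 5 (swap(7, 4)): [3, 5, 4, 0, 1, 7, 6, 2]
After 6 (swap(3, 2)): [3, 5, 0, 4, 1, 7, 6, 2]
After 7 (swap(7, 0)): [2, 5, 0, 4, 1, 7, 6, 3]
After 8 (reverse(3, 4)): [2, 5, 0, 1, 4, 7, 6, 3]
After 9 (swap(1, 7)): [2, 3, 0, 1, 4, 7, 6, 5]
After 10 (reverse(6, 7)): [2, 3, 0, 1, 4, 7, 5, 6]
After 11 (swap(7, 3)): [2, 3, 0, 6, 4, 7, 5, 1]
After 12 (reverse(4, 6)): [2, 3, 0, 6, 5, 7, 4, 1]
After 13 (swap(0, 6)): [4, 3, 0, 6, 5, 7, 2, 1]
After 14 (swap(0, 7)): [1, 3, 0, 6, 5, 7, 2, 4]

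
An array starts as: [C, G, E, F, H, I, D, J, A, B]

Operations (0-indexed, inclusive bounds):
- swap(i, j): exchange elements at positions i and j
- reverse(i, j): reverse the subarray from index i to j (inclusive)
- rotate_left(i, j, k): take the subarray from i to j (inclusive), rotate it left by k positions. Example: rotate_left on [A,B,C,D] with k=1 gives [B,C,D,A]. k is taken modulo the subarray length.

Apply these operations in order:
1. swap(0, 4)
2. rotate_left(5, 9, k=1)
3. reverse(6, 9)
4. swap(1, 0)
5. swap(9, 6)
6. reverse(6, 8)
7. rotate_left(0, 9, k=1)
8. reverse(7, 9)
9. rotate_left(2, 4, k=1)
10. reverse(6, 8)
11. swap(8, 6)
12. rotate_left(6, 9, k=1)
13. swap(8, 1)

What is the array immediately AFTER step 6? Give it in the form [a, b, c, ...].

Answer: [G, H, E, F, C, D, A, B, J, I]

Derivation:
After 1 (swap(0, 4)): [H, G, E, F, C, I, D, J, A, B]
After 2 (rotate_left(5, 9, k=1)): [H, G, E, F, C, D, J, A, B, I]
After 3 (reverse(6, 9)): [H, G, E, F, C, D, I, B, A, J]
After 4 (swap(1, 0)): [G, H, E, F, C, D, I, B, A, J]
After 5 (swap(9, 6)): [G, H, E, F, C, D, J, B, A, I]
After 6 (reverse(6, 8)): [G, H, E, F, C, D, A, B, J, I]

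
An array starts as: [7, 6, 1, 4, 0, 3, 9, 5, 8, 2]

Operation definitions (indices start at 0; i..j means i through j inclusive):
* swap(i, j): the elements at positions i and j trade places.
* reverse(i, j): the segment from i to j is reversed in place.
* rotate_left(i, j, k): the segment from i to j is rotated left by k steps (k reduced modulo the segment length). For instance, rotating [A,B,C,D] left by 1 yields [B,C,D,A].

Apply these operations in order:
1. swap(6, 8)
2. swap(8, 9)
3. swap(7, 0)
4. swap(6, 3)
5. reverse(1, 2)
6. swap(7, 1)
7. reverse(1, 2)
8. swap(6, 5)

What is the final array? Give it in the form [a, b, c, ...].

After 1 (swap(6, 8)): [7, 6, 1, 4, 0, 3, 8, 5, 9, 2]
After 2 (swap(8, 9)): [7, 6, 1, 4, 0, 3, 8, 5, 2, 9]
After 3 (swap(7, 0)): [5, 6, 1, 4, 0, 3, 8, 7, 2, 9]
After 4 (swap(6, 3)): [5, 6, 1, 8, 0, 3, 4, 7, 2, 9]
After 5 (reverse(1, 2)): [5, 1, 6, 8, 0, 3, 4, 7, 2, 9]
After 6 (swap(7, 1)): [5, 7, 6, 8, 0, 3, 4, 1, 2, 9]
After 7 (reverse(1, 2)): [5, 6, 7, 8, 0, 3, 4, 1, 2, 9]
After 8 (swap(6, 5)): [5, 6, 7, 8, 0, 4, 3, 1, 2, 9]

Answer: [5, 6, 7, 8, 0, 4, 3, 1, 2, 9]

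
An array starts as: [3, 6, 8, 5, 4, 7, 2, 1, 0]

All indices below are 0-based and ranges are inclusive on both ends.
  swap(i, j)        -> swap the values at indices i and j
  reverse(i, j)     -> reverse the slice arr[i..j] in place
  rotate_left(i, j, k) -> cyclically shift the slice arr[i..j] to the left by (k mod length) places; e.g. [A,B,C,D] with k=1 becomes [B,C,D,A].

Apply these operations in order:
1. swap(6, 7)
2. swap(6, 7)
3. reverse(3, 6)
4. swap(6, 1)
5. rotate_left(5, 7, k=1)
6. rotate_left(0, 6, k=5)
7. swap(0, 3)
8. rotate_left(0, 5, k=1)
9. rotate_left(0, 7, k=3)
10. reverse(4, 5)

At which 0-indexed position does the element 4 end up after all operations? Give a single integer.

After 1 (swap(6, 7)): [3, 6, 8, 5, 4, 7, 1, 2, 0]
After 2 (swap(6, 7)): [3, 6, 8, 5, 4, 7, 2, 1, 0]
After 3 (reverse(3, 6)): [3, 6, 8, 2, 7, 4, 5, 1, 0]
After 4 (swap(6, 1)): [3, 5, 8, 2, 7, 4, 6, 1, 0]
After 5 (rotate_left(5, 7, k=1)): [3, 5, 8, 2, 7, 6, 1, 4, 0]
After 6 (rotate_left(0, 6, k=5)): [6, 1, 3, 5, 8, 2, 7, 4, 0]
After 7 (swap(0, 3)): [5, 1, 3, 6, 8, 2, 7, 4, 0]
After 8 (rotate_left(0, 5, k=1)): [1, 3, 6, 8, 2, 5, 7, 4, 0]
After 9 (rotate_left(0, 7, k=3)): [8, 2, 5, 7, 4, 1, 3, 6, 0]
After 10 (reverse(4, 5)): [8, 2, 5, 7, 1, 4, 3, 6, 0]

Answer: 5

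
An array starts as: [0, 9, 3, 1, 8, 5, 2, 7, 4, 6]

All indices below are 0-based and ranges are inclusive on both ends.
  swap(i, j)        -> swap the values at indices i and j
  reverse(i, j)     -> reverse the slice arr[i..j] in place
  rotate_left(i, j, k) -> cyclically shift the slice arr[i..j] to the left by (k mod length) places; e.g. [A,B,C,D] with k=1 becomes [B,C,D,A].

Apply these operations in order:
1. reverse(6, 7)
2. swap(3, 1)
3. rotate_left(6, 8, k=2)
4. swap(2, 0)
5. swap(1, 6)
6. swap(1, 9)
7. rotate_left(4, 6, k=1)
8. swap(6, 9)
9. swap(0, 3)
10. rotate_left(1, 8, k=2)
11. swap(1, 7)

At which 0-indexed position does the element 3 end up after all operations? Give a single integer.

After 1 (reverse(6, 7)): [0, 9, 3, 1, 8, 5, 7, 2, 4, 6]
After 2 (swap(3, 1)): [0, 1, 3, 9, 8, 5, 7, 2, 4, 6]
After 3 (rotate_left(6, 8, k=2)): [0, 1, 3, 9, 8, 5, 4, 7, 2, 6]
After 4 (swap(2, 0)): [3, 1, 0, 9, 8, 5, 4, 7, 2, 6]
After 5 (swap(1, 6)): [3, 4, 0, 9, 8, 5, 1, 7, 2, 6]
After 6 (swap(1, 9)): [3, 6, 0, 9, 8, 5, 1, 7, 2, 4]
After 7 (rotate_left(4, 6, k=1)): [3, 6, 0, 9, 5, 1, 8, 7, 2, 4]
After 8 (swap(6, 9)): [3, 6, 0, 9, 5, 1, 4, 7, 2, 8]
After 9 (swap(0, 3)): [9, 6, 0, 3, 5, 1, 4, 7, 2, 8]
After 10 (rotate_left(1, 8, k=2)): [9, 3, 5, 1, 4, 7, 2, 6, 0, 8]
After 11 (swap(1, 7)): [9, 6, 5, 1, 4, 7, 2, 3, 0, 8]

Answer: 7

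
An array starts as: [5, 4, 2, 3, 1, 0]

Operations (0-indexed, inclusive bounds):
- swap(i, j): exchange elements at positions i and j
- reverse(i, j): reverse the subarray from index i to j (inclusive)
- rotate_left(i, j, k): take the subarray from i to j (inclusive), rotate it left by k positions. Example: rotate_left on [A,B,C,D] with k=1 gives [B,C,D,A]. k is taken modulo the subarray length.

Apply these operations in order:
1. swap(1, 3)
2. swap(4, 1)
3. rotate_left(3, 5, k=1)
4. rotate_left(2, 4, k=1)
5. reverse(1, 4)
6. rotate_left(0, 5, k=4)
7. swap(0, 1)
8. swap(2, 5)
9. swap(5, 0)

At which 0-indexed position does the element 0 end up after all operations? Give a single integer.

After 1 (swap(1, 3)): [5, 3, 2, 4, 1, 0]
After 2 (swap(4, 1)): [5, 1, 2, 4, 3, 0]
After 3 (rotate_left(3, 5, k=1)): [5, 1, 2, 3, 0, 4]
After 4 (rotate_left(2, 4, k=1)): [5, 1, 3, 0, 2, 4]
After 5 (reverse(1, 4)): [5, 2, 0, 3, 1, 4]
After 6 (rotate_left(0, 5, k=4)): [1, 4, 5, 2, 0, 3]
After 7 (swap(0, 1)): [4, 1, 5, 2, 0, 3]
After 8 (swap(2, 5)): [4, 1, 3, 2, 0, 5]
After 9 (swap(5, 0)): [5, 1, 3, 2, 0, 4]

Answer: 4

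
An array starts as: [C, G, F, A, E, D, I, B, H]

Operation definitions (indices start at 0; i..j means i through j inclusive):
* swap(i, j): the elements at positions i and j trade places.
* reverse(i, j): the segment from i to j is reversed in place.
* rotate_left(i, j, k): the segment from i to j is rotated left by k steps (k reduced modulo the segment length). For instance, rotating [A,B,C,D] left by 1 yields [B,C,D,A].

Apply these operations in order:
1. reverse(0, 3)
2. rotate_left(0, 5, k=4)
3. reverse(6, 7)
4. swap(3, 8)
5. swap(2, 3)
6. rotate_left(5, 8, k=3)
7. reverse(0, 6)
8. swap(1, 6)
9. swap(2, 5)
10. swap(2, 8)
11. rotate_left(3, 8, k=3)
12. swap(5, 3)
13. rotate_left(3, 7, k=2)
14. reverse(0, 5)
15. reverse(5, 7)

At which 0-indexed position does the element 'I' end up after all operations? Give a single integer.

After 1 (reverse(0, 3)): [A, F, G, C, E, D, I, B, H]
After 2 (rotate_left(0, 5, k=4)): [E, D, A, F, G, C, I, B, H]
After 3 (reverse(6, 7)): [E, D, A, F, G, C, B, I, H]
After 4 (swap(3, 8)): [E, D, A, H, G, C, B, I, F]
After 5 (swap(2, 3)): [E, D, H, A, G, C, B, I, F]
After 6 (rotate_left(5, 8, k=3)): [E, D, H, A, G, F, C, B, I]
After 7 (reverse(0, 6)): [C, F, G, A, H, D, E, B, I]
After 8 (swap(1, 6)): [C, E, G, A, H, D, F, B, I]
After 9 (swap(2, 5)): [C, E, D, A, H, G, F, B, I]
After 10 (swap(2, 8)): [C, E, I, A, H, G, F, B, D]
After 11 (rotate_left(3, 8, k=3)): [C, E, I, F, B, D, A, H, G]
After 12 (swap(5, 3)): [C, E, I, D, B, F, A, H, G]
After 13 (rotate_left(3, 7, k=2)): [C, E, I, F, A, H, D, B, G]
After 14 (reverse(0, 5)): [H, A, F, I, E, C, D, B, G]
After 15 (reverse(5, 7)): [H, A, F, I, E, B, D, C, G]

Answer: 3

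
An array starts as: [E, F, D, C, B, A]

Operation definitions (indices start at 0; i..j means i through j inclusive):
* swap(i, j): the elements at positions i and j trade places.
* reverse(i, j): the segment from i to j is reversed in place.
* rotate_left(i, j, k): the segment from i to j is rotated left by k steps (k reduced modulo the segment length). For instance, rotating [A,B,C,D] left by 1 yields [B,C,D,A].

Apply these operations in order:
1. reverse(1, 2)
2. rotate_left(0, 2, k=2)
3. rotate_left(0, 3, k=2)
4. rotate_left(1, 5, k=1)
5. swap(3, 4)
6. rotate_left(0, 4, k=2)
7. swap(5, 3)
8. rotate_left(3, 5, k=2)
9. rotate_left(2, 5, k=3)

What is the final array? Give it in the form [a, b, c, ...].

After 1 (reverse(1, 2)): [E, D, F, C, B, A]
After 2 (rotate_left(0, 2, k=2)): [F, E, D, C, B, A]
After 3 (rotate_left(0, 3, k=2)): [D, C, F, E, B, A]
After 4 (rotate_left(1, 5, k=1)): [D, F, E, B, A, C]
After 5 (swap(3, 4)): [D, F, E, A, B, C]
After 6 (rotate_left(0, 4, k=2)): [E, A, B, D, F, C]
After 7 (swap(5, 3)): [E, A, B, C, F, D]
After 8 (rotate_left(3, 5, k=2)): [E, A, B, D, C, F]
After 9 (rotate_left(2, 5, k=3)): [E, A, F, B, D, C]

Answer: [E, A, F, B, D, C]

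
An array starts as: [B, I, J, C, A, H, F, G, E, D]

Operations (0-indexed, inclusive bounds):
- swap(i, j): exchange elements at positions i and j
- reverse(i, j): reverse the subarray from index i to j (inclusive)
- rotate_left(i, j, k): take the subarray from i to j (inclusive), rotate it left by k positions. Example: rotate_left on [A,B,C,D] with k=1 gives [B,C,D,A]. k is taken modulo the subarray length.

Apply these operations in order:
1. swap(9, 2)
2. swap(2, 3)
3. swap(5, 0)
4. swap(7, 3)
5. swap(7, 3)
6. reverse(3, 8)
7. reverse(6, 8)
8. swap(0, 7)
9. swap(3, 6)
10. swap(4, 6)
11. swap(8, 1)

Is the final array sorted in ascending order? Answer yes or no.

Answer: yes

Derivation:
After 1 (swap(9, 2)): [B, I, D, C, A, H, F, G, E, J]
After 2 (swap(2, 3)): [B, I, C, D, A, H, F, G, E, J]
After 3 (swap(5, 0)): [H, I, C, D, A, B, F, G, E, J]
After 4 (swap(7, 3)): [H, I, C, G, A, B, F, D, E, J]
After 5 (swap(7, 3)): [H, I, C, D, A, B, F, G, E, J]
After 6 (reverse(3, 8)): [H, I, C, E, G, F, B, A, D, J]
After 7 (reverse(6, 8)): [H, I, C, E, G, F, D, A, B, J]
After 8 (swap(0, 7)): [A, I, C, E, G, F, D, H, B, J]
After 9 (swap(3, 6)): [A, I, C, D, G, F, E, H, B, J]
After 10 (swap(4, 6)): [A, I, C, D, E, F, G, H, B, J]
After 11 (swap(8, 1)): [A, B, C, D, E, F, G, H, I, J]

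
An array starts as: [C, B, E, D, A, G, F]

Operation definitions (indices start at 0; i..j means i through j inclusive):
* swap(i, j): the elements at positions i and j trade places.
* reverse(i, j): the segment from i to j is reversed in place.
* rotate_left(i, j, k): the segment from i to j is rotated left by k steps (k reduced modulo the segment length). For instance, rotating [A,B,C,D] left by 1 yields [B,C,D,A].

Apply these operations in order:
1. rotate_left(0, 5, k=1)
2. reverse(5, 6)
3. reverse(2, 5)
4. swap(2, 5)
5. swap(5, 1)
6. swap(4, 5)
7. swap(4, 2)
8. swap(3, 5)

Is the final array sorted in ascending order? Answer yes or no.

After 1 (rotate_left(0, 5, k=1)): [B, E, D, A, G, C, F]
After 2 (reverse(5, 6)): [B, E, D, A, G, F, C]
After 3 (reverse(2, 5)): [B, E, F, G, A, D, C]
After 4 (swap(2, 5)): [B, E, D, G, A, F, C]
After 5 (swap(5, 1)): [B, F, D, G, A, E, C]
After 6 (swap(4, 5)): [B, F, D, G, E, A, C]
After 7 (swap(4, 2)): [B, F, E, G, D, A, C]
After 8 (swap(3, 5)): [B, F, E, A, D, G, C]

Answer: no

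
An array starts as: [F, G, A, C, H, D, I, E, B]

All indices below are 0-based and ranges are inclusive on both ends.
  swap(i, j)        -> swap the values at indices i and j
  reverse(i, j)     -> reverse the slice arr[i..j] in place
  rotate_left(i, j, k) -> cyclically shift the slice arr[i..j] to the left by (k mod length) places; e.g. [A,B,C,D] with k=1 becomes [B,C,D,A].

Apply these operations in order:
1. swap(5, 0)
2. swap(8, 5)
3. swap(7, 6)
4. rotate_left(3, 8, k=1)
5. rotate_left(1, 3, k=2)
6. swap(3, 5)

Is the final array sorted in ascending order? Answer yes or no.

Answer: no

Derivation:
After 1 (swap(5, 0)): [D, G, A, C, H, F, I, E, B]
After 2 (swap(8, 5)): [D, G, A, C, H, B, I, E, F]
After 3 (swap(7, 6)): [D, G, A, C, H, B, E, I, F]
After 4 (rotate_left(3, 8, k=1)): [D, G, A, H, B, E, I, F, C]
After 5 (rotate_left(1, 3, k=2)): [D, H, G, A, B, E, I, F, C]
After 6 (swap(3, 5)): [D, H, G, E, B, A, I, F, C]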